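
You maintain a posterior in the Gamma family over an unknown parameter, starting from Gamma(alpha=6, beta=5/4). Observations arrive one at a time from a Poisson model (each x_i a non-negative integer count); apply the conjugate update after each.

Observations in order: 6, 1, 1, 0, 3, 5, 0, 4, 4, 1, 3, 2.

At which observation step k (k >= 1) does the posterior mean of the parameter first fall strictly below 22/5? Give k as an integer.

obs 1: x=6 → posterior Gamma(12, 9/4)
obs 2: x=1 → posterior Gamma(13, 13/4)
obs 3: x=1 → posterior Gamma(14, 17/4)
obs 4: x=0 → posterior Gamma(14, 21/4)
obs 5: x=3 → posterior Gamma(17, 25/4)
obs 6: x=5 → posterior Gamma(22, 29/4)
obs 7: x=0 → posterior Gamma(22, 33/4)
obs 8: x=4 → posterior Gamma(26, 37/4)
obs 9: x=4 → posterior Gamma(30, 41/4)
obs 10: x=1 → posterior Gamma(31, 45/4)
obs 11: x=3 → posterior Gamma(34, 49/4)
obs 12: x=2 → posterior Gamma(36, 53/4)

k = 2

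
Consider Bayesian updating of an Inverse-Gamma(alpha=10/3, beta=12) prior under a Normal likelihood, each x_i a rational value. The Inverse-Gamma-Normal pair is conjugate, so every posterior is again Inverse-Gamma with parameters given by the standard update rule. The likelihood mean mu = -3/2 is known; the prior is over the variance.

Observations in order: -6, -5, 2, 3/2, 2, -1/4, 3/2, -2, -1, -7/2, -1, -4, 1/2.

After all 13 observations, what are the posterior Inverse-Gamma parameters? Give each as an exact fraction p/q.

obs 1: x=-6 → posterior Inverse-Gamma(23/6, 177/8)
obs 2: x=-5 → posterior Inverse-Gamma(13/3, 113/4)
obs 3: x=2 → posterior Inverse-Gamma(29/6, 275/8)
obs 4: x=3/2 → posterior Inverse-Gamma(16/3, 311/8)
obs 5: x=2 → posterior Inverse-Gamma(35/6, 45)
obs 6: x=-1/4 → posterior Inverse-Gamma(19/3, 1465/32)
obs 7: x=3/2 → posterior Inverse-Gamma(41/6, 1609/32)
obs 8: x=-2 → posterior Inverse-Gamma(22/3, 1613/32)
obs 9: x=-1 → posterior Inverse-Gamma(47/6, 1617/32)
obs 10: x=-7/2 → posterior Inverse-Gamma(25/3, 1681/32)
obs 11: x=-1 → posterior Inverse-Gamma(53/6, 1685/32)
obs 12: x=-4 → posterior Inverse-Gamma(28/3, 1785/32)
obs 13: x=1/2 → posterior Inverse-Gamma(59/6, 1849/32)

alpha=59/6, beta=1849/32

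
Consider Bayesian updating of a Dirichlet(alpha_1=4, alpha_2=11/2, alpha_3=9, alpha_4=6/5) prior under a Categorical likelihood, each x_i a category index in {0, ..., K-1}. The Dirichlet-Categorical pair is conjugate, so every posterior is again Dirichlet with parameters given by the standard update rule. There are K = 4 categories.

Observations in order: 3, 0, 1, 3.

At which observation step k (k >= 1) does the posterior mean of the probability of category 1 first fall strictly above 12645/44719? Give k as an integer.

obs 1: x=3 → posterior Dirichlet(4, 11/2, 9, 11/5)
obs 2: x=0 → posterior Dirichlet(5, 11/2, 9, 11/5)
obs 3: x=1 → posterior Dirichlet(5, 13/2, 9, 11/5)
obs 4: x=3 → posterior Dirichlet(5, 13/2, 9, 16/5)

k = 3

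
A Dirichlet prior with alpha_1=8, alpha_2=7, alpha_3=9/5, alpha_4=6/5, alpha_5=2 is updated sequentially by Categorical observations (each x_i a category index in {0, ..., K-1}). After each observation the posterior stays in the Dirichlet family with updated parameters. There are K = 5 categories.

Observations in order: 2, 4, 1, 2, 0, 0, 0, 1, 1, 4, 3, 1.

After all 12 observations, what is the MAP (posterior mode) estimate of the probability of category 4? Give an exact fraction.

obs 1: x=2 → posterior Dirichlet(8, 7, 14/5, 6/5, 2)
obs 2: x=4 → posterior Dirichlet(8, 7, 14/5, 6/5, 3)
obs 3: x=1 → posterior Dirichlet(8, 8, 14/5, 6/5, 3)
obs 4: x=2 → posterior Dirichlet(8, 8, 19/5, 6/5, 3)
obs 5: x=0 → posterior Dirichlet(9, 8, 19/5, 6/5, 3)
obs 6: x=0 → posterior Dirichlet(10, 8, 19/5, 6/5, 3)
obs 7: x=0 → posterior Dirichlet(11, 8, 19/5, 6/5, 3)
obs 8: x=1 → posterior Dirichlet(11, 9, 19/5, 6/5, 3)
obs 9: x=1 → posterior Dirichlet(11, 10, 19/5, 6/5, 3)
obs 10: x=4 → posterior Dirichlet(11, 10, 19/5, 6/5, 4)
obs 11: x=3 → posterior Dirichlet(11, 10, 19/5, 11/5, 4)
obs 12: x=1 → posterior Dirichlet(11, 11, 19/5, 11/5, 4)

1/9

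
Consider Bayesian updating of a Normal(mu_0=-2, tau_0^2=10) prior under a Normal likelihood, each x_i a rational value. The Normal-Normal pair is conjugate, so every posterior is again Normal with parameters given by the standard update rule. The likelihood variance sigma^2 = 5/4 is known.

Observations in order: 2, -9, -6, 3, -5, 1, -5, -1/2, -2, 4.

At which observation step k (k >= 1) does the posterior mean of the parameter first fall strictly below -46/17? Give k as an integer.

k = 2

obs 1: x=2 → posterior Normal(14/9, 10/9)
obs 2: x=-9 → posterior Normal(-58/17, 10/17)
obs 3: x=-6 → posterior Normal(-106/25, 2/5)
obs 4: x=3 → posterior Normal(-82/33, 10/33)
obs 5: x=-5 → posterior Normal(-122/41, 10/41)
obs 6: x=1 → posterior Normal(-114/49, 10/49)
obs 7: x=-5 → posterior Normal(-154/57, 10/57)
obs 8: x=-1/2 → posterior Normal(-158/65, 2/13)
obs 9: x=-2 → posterior Normal(-174/73, 10/73)
obs 10: x=4 → posterior Normal(-142/81, 10/81)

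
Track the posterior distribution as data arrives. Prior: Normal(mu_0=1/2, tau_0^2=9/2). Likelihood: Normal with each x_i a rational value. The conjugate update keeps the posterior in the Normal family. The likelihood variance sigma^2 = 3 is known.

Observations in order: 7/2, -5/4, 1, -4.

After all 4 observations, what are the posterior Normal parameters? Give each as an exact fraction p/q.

mu_0=-5/56, tau_0^2=9/14

obs 1: x=7/2 → posterior Normal(23/10, 9/5)
obs 2: x=-5/4 → posterior Normal(31/32, 9/8)
obs 3: x=1 → posterior Normal(43/44, 9/11)
obs 4: x=-4 → posterior Normal(-5/56, 9/14)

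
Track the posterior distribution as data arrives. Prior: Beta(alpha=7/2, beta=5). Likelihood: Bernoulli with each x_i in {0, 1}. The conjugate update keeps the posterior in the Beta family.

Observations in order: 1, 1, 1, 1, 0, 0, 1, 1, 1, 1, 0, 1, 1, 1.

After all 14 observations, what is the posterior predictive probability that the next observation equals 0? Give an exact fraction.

obs 1: x=1 → posterior Beta(9/2, 5)
obs 2: x=1 → posterior Beta(11/2, 5)
obs 3: x=1 → posterior Beta(13/2, 5)
obs 4: x=1 → posterior Beta(15/2, 5)
obs 5: x=0 → posterior Beta(15/2, 6)
obs 6: x=0 → posterior Beta(15/2, 7)
obs 7: x=1 → posterior Beta(17/2, 7)
obs 8: x=1 → posterior Beta(19/2, 7)
obs 9: x=1 → posterior Beta(21/2, 7)
obs 10: x=1 → posterior Beta(23/2, 7)
obs 11: x=0 → posterior Beta(23/2, 8)
obs 12: x=1 → posterior Beta(25/2, 8)
obs 13: x=1 → posterior Beta(27/2, 8)
obs 14: x=1 → posterior Beta(29/2, 8)

16/45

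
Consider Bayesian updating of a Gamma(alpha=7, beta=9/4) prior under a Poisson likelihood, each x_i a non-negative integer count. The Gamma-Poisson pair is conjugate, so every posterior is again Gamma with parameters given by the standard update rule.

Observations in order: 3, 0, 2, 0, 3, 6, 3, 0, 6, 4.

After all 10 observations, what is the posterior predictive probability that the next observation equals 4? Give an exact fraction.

obs 1: x=3 → posterior Gamma(10, 13/4)
obs 2: x=0 → posterior Gamma(10, 17/4)
obs 3: x=2 → posterior Gamma(12, 21/4)
obs 4: x=0 → posterior Gamma(12, 25/4)
obs 5: x=3 → posterior Gamma(15, 29/4)
obs 6: x=6 → posterior Gamma(21, 33/4)
obs 7: x=3 → posterior Gamma(24, 37/4)
obs 8: x=0 → posterior Gamma(24, 41/4)
obs 9: x=6 → posterior Gamma(30, 45/4)
obs 10: x=4 → posterior Gamma(34, 49/4)

49516122740630260205153463786978434262587615655489339931110923520/333029760332744216091776918110648730161858794604411779930898389289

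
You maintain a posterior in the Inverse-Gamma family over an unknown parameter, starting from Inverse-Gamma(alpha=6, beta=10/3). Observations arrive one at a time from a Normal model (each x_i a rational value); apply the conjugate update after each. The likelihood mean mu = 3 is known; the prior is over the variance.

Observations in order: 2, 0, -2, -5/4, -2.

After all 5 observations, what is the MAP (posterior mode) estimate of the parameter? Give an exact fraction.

4067/912

obs 1: x=2 → posterior Inverse-Gamma(13/2, 23/6)
obs 2: x=0 → posterior Inverse-Gamma(7, 25/3)
obs 3: x=-2 → posterior Inverse-Gamma(15/2, 125/6)
obs 4: x=-5/4 → posterior Inverse-Gamma(8, 2867/96)
obs 5: x=-2 → posterior Inverse-Gamma(17/2, 4067/96)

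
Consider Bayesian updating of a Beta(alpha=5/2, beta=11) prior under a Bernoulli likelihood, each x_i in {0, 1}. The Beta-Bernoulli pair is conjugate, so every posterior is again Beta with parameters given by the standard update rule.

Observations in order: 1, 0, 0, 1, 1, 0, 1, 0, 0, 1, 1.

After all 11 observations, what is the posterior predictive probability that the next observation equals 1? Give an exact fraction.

obs 1: x=1 → posterior Beta(7/2, 11)
obs 2: x=0 → posterior Beta(7/2, 12)
obs 3: x=0 → posterior Beta(7/2, 13)
obs 4: x=1 → posterior Beta(9/2, 13)
obs 5: x=1 → posterior Beta(11/2, 13)
obs 6: x=0 → posterior Beta(11/2, 14)
obs 7: x=1 → posterior Beta(13/2, 14)
obs 8: x=0 → posterior Beta(13/2, 15)
obs 9: x=0 → posterior Beta(13/2, 16)
obs 10: x=1 → posterior Beta(15/2, 16)
obs 11: x=1 → posterior Beta(17/2, 16)

17/49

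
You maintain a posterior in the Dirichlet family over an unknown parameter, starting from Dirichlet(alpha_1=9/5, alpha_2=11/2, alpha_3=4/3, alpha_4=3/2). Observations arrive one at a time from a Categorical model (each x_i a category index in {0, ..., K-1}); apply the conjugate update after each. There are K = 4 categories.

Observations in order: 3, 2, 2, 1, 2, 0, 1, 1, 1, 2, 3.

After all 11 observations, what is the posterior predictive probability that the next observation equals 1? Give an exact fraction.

obs 1: x=3 → posterior Dirichlet(9/5, 11/2, 4/3, 5/2)
obs 2: x=2 → posterior Dirichlet(9/5, 11/2, 7/3, 5/2)
obs 3: x=2 → posterior Dirichlet(9/5, 11/2, 10/3, 5/2)
obs 4: x=1 → posterior Dirichlet(9/5, 13/2, 10/3, 5/2)
obs 5: x=2 → posterior Dirichlet(9/5, 13/2, 13/3, 5/2)
obs 6: x=0 → posterior Dirichlet(14/5, 13/2, 13/3, 5/2)
obs 7: x=1 → posterior Dirichlet(14/5, 15/2, 13/3, 5/2)
obs 8: x=1 → posterior Dirichlet(14/5, 17/2, 13/3, 5/2)
obs 9: x=1 → posterior Dirichlet(14/5, 19/2, 13/3, 5/2)
obs 10: x=2 → posterior Dirichlet(14/5, 19/2, 16/3, 5/2)
obs 11: x=3 → posterior Dirichlet(14/5, 19/2, 16/3, 7/2)

285/634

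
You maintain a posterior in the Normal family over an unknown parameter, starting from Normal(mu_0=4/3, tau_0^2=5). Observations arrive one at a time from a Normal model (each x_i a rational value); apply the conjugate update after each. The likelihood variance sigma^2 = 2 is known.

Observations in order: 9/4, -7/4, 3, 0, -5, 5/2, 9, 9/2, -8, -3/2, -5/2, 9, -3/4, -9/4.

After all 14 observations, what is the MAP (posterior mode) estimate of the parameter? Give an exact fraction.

271/432

obs 1: x=9/4 → posterior Normal(167/84, 10/7)
obs 2: x=-7/4 → posterior Normal(31/72, 5/6)
obs 3: x=3 → posterior Normal(121/102, 10/17)
obs 4: x=0 → posterior Normal(11/12, 5/11)
obs 5: x=-5 → posterior Normal(-29/162, 10/27)
obs 6: x=5/2 → posterior Normal(23/96, 5/16)
obs 7: x=9 → posterior Normal(158/111, 10/37)
obs 8: x=9/2 → posterior Normal(451/252, 5/21)
obs 9: x=-8 → posterior Normal(211/282, 10/47)
obs 10: x=-3/2 → posterior Normal(83/156, 5/26)
obs 11: x=-5/2 → posterior Normal(91/342, 10/57)
obs 12: x=9 → posterior Normal(361/372, 5/31)
obs 13: x=-3/4 → posterior Normal(677/804, 10/67)
obs 14: x=-9/4 → posterior Normal(271/432, 5/36)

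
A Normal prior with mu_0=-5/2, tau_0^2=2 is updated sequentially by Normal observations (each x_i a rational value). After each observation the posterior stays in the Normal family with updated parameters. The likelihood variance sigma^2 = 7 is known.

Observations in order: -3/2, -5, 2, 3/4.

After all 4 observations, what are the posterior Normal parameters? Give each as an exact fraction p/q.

mu_0=-5/3, tau_0^2=14/15

obs 1: x=-3/2 → posterior Normal(-41/18, 14/9)
obs 2: x=-5 → posterior Normal(-61/22, 14/11)
obs 3: x=2 → posterior Normal(-53/26, 14/13)
obs 4: x=3/4 → posterior Normal(-5/3, 14/15)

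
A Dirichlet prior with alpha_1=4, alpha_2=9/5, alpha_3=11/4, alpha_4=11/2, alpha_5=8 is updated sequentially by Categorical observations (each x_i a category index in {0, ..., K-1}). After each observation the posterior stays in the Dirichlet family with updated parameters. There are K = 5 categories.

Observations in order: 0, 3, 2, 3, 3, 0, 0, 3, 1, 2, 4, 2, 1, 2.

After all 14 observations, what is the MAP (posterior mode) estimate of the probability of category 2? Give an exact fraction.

5/27

obs 1: x=0 → posterior Dirichlet(5, 9/5, 11/4, 11/2, 8)
obs 2: x=3 → posterior Dirichlet(5, 9/5, 11/4, 13/2, 8)
obs 3: x=2 → posterior Dirichlet(5, 9/5, 15/4, 13/2, 8)
obs 4: x=3 → posterior Dirichlet(5, 9/5, 15/4, 15/2, 8)
obs 5: x=3 → posterior Dirichlet(5, 9/5, 15/4, 17/2, 8)
obs 6: x=0 → posterior Dirichlet(6, 9/5, 15/4, 17/2, 8)
obs 7: x=0 → posterior Dirichlet(7, 9/5, 15/4, 17/2, 8)
obs 8: x=3 → posterior Dirichlet(7, 9/5, 15/4, 19/2, 8)
obs 9: x=1 → posterior Dirichlet(7, 14/5, 15/4, 19/2, 8)
obs 10: x=2 → posterior Dirichlet(7, 14/5, 19/4, 19/2, 8)
obs 11: x=4 → posterior Dirichlet(7, 14/5, 19/4, 19/2, 9)
obs 12: x=2 → posterior Dirichlet(7, 14/5, 23/4, 19/2, 9)
obs 13: x=1 → posterior Dirichlet(7, 19/5, 23/4, 19/2, 9)
obs 14: x=2 → posterior Dirichlet(7, 19/5, 27/4, 19/2, 9)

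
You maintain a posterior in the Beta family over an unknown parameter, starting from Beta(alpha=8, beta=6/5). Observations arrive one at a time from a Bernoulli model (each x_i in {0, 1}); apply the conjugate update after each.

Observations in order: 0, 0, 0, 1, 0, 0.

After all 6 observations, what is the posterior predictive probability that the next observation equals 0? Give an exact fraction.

31/76

obs 1: x=0 → posterior Beta(8, 11/5)
obs 2: x=0 → posterior Beta(8, 16/5)
obs 3: x=0 → posterior Beta(8, 21/5)
obs 4: x=1 → posterior Beta(9, 21/5)
obs 5: x=0 → posterior Beta(9, 26/5)
obs 6: x=0 → posterior Beta(9, 31/5)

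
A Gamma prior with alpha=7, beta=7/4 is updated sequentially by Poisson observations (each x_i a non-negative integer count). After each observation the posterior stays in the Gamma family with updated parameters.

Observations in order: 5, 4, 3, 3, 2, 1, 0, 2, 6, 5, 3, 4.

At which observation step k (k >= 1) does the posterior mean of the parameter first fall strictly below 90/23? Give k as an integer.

obs 1: x=5 → posterior Gamma(12, 11/4)
obs 2: x=4 → posterior Gamma(16, 15/4)
obs 3: x=3 → posterior Gamma(19, 19/4)
obs 4: x=3 → posterior Gamma(22, 23/4)
obs 5: x=2 → posterior Gamma(24, 27/4)
obs 6: x=1 → posterior Gamma(25, 31/4)
obs 7: x=0 → posterior Gamma(25, 35/4)
obs 8: x=2 → posterior Gamma(27, 39/4)
obs 9: x=6 → posterior Gamma(33, 43/4)
obs 10: x=5 → posterior Gamma(38, 47/4)
obs 11: x=3 → posterior Gamma(41, 51/4)
obs 12: x=4 → posterior Gamma(45, 55/4)

k = 4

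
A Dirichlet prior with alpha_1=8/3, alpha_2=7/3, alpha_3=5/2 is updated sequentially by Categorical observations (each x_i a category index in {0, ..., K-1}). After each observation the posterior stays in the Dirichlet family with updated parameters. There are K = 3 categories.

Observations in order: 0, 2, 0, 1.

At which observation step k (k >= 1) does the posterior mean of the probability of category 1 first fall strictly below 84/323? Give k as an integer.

k = 2

obs 1: x=0 → posterior Dirichlet(11/3, 7/3, 5/2)
obs 2: x=2 → posterior Dirichlet(11/3, 7/3, 7/2)
obs 3: x=0 → posterior Dirichlet(14/3, 7/3, 7/2)
obs 4: x=1 → posterior Dirichlet(14/3, 10/3, 7/2)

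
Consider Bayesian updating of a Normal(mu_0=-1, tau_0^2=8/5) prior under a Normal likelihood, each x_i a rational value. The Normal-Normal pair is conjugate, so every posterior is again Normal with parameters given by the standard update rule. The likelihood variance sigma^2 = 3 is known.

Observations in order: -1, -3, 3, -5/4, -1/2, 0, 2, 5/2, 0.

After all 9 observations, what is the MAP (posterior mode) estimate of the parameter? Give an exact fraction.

-1/87

obs 1: x=-1 → posterior Normal(-1, 24/23)
obs 2: x=-3 → posterior Normal(-47/31, 24/31)
obs 3: x=3 → posterior Normal(-23/39, 8/13)
obs 4: x=-5/4 → posterior Normal(-33/47, 24/47)
obs 5: x=-1/2 → posterior Normal(-37/55, 24/55)
obs 6: x=0 → posterior Normal(-37/63, 8/21)
obs 7: x=2 → posterior Normal(-21/71, 24/71)
obs 8: x=5/2 → posterior Normal(-1/79, 24/79)
obs 9: x=0 → posterior Normal(-1/87, 8/29)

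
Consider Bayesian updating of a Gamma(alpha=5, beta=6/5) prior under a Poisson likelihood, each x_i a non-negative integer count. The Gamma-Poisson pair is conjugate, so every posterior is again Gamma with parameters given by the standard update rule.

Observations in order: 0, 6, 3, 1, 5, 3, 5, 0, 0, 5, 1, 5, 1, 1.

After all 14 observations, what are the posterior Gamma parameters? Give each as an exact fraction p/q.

obs 1: x=0 → posterior Gamma(5, 11/5)
obs 2: x=6 → posterior Gamma(11, 16/5)
obs 3: x=3 → posterior Gamma(14, 21/5)
obs 4: x=1 → posterior Gamma(15, 26/5)
obs 5: x=5 → posterior Gamma(20, 31/5)
obs 6: x=3 → posterior Gamma(23, 36/5)
obs 7: x=5 → posterior Gamma(28, 41/5)
obs 8: x=0 → posterior Gamma(28, 46/5)
obs 9: x=0 → posterior Gamma(28, 51/5)
obs 10: x=5 → posterior Gamma(33, 56/5)
obs 11: x=1 → posterior Gamma(34, 61/5)
obs 12: x=5 → posterior Gamma(39, 66/5)
obs 13: x=1 → posterior Gamma(40, 71/5)
obs 14: x=1 → posterior Gamma(41, 76/5)

alpha=41, beta=76/5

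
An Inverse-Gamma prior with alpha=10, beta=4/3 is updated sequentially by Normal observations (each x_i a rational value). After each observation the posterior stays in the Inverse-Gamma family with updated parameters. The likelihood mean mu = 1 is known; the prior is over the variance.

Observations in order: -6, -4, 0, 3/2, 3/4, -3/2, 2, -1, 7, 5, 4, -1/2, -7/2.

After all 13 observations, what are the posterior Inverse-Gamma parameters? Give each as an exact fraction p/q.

obs 1: x=-6 → posterior Inverse-Gamma(21/2, 155/6)
obs 2: x=-4 → posterior Inverse-Gamma(11, 115/3)
obs 3: x=0 → posterior Inverse-Gamma(23/2, 233/6)
obs 4: x=3/2 → posterior Inverse-Gamma(12, 935/24)
obs 5: x=3/4 → posterior Inverse-Gamma(25/2, 3743/96)
obs 6: x=-3/2 → posterior Inverse-Gamma(13, 4043/96)
obs 7: x=2 → posterior Inverse-Gamma(27/2, 4091/96)
obs 8: x=-1 → posterior Inverse-Gamma(14, 4283/96)
obs 9: x=7 → posterior Inverse-Gamma(29/2, 6011/96)
obs 10: x=5 → posterior Inverse-Gamma(15, 6779/96)
obs 11: x=4 → posterior Inverse-Gamma(31/2, 7211/96)
obs 12: x=-1/2 → posterior Inverse-Gamma(16, 7319/96)
obs 13: x=-7/2 → posterior Inverse-Gamma(33/2, 8291/96)

alpha=33/2, beta=8291/96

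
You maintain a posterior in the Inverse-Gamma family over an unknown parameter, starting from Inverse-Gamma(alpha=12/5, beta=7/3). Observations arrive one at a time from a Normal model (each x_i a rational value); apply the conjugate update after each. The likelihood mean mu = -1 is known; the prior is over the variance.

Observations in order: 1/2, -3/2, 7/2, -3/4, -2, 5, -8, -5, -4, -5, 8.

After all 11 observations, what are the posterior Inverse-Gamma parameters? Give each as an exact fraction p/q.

alpha=79/10, beta=11303/96

obs 1: x=1/2 → posterior Inverse-Gamma(29/10, 83/24)
obs 2: x=-3/2 → posterior Inverse-Gamma(17/5, 43/12)
obs 3: x=7/2 → posterior Inverse-Gamma(39/10, 329/24)
obs 4: x=-3/4 → posterior Inverse-Gamma(22/5, 1319/96)
obs 5: x=-2 → posterior Inverse-Gamma(49/10, 1367/96)
obs 6: x=5 → posterior Inverse-Gamma(27/5, 3095/96)
obs 7: x=-8 → posterior Inverse-Gamma(59/10, 5447/96)
obs 8: x=-5 → posterior Inverse-Gamma(32/5, 6215/96)
obs 9: x=-4 → posterior Inverse-Gamma(69/10, 6647/96)
obs 10: x=-5 → posterior Inverse-Gamma(37/5, 7415/96)
obs 11: x=8 → posterior Inverse-Gamma(79/10, 11303/96)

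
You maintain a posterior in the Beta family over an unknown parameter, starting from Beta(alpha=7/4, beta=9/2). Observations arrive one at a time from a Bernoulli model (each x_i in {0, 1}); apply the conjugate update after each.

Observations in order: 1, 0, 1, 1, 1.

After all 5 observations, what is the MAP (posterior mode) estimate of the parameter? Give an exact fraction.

obs 1: x=1 → posterior Beta(11/4, 9/2)
obs 2: x=0 → posterior Beta(11/4, 11/2)
obs 3: x=1 → posterior Beta(15/4, 11/2)
obs 4: x=1 → posterior Beta(19/4, 11/2)
obs 5: x=1 → posterior Beta(23/4, 11/2)

19/37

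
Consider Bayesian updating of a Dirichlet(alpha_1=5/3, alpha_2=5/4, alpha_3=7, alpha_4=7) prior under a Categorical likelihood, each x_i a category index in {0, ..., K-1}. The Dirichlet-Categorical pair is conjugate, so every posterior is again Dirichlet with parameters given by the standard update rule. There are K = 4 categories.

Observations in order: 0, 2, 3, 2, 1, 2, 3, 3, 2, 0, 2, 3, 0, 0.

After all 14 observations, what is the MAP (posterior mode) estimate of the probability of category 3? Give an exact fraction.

obs 1: x=0 → posterior Dirichlet(8/3, 5/4, 7, 7)
obs 2: x=2 → posterior Dirichlet(8/3, 5/4, 8, 7)
obs 3: x=3 → posterior Dirichlet(8/3, 5/4, 8, 8)
obs 4: x=2 → posterior Dirichlet(8/3, 5/4, 9, 8)
obs 5: x=1 → posterior Dirichlet(8/3, 9/4, 9, 8)
obs 6: x=2 → posterior Dirichlet(8/3, 9/4, 10, 8)
obs 7: x=3 → posterior Dirichlet(8/3, 9/4, 10, 9)
obs 8: x=3 → posterior Dirichlet(8/3, 9/4, 10, 10)
obs 9: x=2 → posterior Dirichlet(8/3, 9/4, 11, 10)
obs 10: x=0 → posterior Dirichlet(11/3, 9/4, 11, 10)
obs 11: x=2 → posterior Dirichlet(11/3, 9/4, 12, 10)
obs 12: x=3 → posterior Dirichlet(11/3, 9/4, 12, 11)
obs 13: x=0 → posterior Dirichlet(14/3, 9/4, 12, 11)
obs 14: x=0 → posterior Dirichlet(17/3, 9/4, 12, 11)

120/323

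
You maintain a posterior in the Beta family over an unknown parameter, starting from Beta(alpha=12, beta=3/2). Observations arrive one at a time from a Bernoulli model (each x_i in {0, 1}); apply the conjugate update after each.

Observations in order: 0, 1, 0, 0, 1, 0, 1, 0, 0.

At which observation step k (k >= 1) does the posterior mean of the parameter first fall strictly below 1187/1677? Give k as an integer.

obs 1: x=0 → posterior Beta(12, 5/2)
obs 2: x=1 → posterior Beta(13, 5/2)
obs 3: x=0 → posterior Beta(13, 7/2)
obs 4: x=0 → posterior Beta(13, 9/2)
obs 5: x=1 → posterior Beta(14, 9/2)
obs 6: x=0 → posterior Beta(14, 11/2)
obs 7: x=1 → posterior Beta(15, 11/2)
obs 8: x=0 → posterior Beta(15, 13/2)
obs 9: x=0 → posterior Beta(15, 15/2)

k = 8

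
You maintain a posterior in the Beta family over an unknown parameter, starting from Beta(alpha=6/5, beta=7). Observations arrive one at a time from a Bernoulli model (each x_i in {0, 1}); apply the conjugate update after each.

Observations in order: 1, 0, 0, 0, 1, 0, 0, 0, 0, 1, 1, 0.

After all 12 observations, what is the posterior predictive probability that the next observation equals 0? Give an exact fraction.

75/101

obs 1: x=1 → posterior Beta(11/5, 7)
obs 2: x=0 → posterior Beta(11/5, 8)
obs 3: x=0 → posterior Beta(11/5, 9)
obs 4: x=0 → posterior Beta(11/5, 10)
obs 5: x=1 → posterior Beta(16/5, 10)
obs 6: x=0 → posterior Beta(16/5, 11)
obs 7: x=0 → posterior Beta(16/5, 12)
obs 8: x=0 → posterior Beta(16/5, 13)
obs 9: x=0 → posterior Beta(16/5, 14)
obs 10: x=1 → posterior Beta(21/5, 14)
obs 11: x=1 → posterior Beta(26/5, 14)
obs 12: x=0 → posterior Beta(26/5, 15)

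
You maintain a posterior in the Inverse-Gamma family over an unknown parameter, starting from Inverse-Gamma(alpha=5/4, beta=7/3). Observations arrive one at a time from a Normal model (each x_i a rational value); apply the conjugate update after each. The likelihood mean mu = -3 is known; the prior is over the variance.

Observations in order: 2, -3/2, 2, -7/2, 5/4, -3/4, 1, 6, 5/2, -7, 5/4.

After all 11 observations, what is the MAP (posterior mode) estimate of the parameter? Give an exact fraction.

obs 1: x=2 → posterior Inverse-Gamma(7/4, 89/6)
obs 2: x=-3/2 → posterior Inverse-Gamma(9/4, 383/24)
obs 3: x=2 → posterior Inverse-Gamma(11/4, 683/24)
obs 4: x=-7/2 → posterior Inverse-Gamma(13/4, 343/12)
obs 5: x=5/4 → posterior Inverse-Gamma(15/4, 3611/96)
obs 6: x=-3/4 → posterior Inverse-Gamma(17/4, 1927/48)
obs 7: x=1 → posterior Inverse-Gamma(19/4, 2311/48)
obs 8: x=6 → posterior Inverse-Gamma(21/4, 4255/48)
obs 9: x=5/2 → posterior Inverse-Gamma(23/4, 4981/48)
obs 10: x=-7 → posterior Inverse-Gamma(25/4, 5365/48)
obs 11: x=5/4 → posterior Inverse-Gamma(27/4, 11597/96)

11597/744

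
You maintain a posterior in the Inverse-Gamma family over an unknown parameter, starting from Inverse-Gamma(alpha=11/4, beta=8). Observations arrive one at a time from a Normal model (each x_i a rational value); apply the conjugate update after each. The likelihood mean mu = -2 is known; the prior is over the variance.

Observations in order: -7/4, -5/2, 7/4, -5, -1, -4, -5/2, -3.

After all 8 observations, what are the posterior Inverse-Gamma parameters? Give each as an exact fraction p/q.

obs 1: x=-7/4 → posterior Inverse-Gamma(13/4, 257/32)
obs 2: x=-5/2 → posterior Inverse-Gamma(15/4, 261/32)
obs 3: x=7/4 → posterior Inverse-Gamma(17/4, 243/16)
obs 4: x=-5 → posterior Inverse-Gamma(19/4, 315/16)
obs 5: x=-1 → posterior Inverse-Gamma(21/4, 323/16)
obs 6: x=-4 → posterior Inverse-Gamma(23/4, 355/16)
obs 7: x=-5/2 → posterior Inverse-Gamma(25/4, 357/16)
obs 8: x=-3 → posterior Inverse-Gamma(27/4, 365/16)

alpha=27/4, beta=365/16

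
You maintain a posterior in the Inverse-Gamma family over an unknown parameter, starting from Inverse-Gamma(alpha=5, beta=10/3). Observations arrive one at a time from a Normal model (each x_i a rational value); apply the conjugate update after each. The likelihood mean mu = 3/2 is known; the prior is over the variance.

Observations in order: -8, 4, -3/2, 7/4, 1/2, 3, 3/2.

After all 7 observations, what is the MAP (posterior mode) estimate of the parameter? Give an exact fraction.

obs 1: x=-8 → posterior Inverse-Gamma(11/2, 1163/24)
obs 2: x=4 → posterior Inverse-Gamma(6, 619/12)
obs 3: x=-3/2 → posterior Inverse-Gamma(13/2, 673/12)
obs 4: x=7/4 → posterior Inverse-Gamma(7, 5387/96)
obs 5: x=1/2 → posterior Inverse-Gamma(15/2, 5435/96)
obs 6: x=3 → posterior Inverse-Gamma(8, 5543/96)
obs 7: x=3/2 → posterior Inverse-Gamma(17/2, 5543/96)

5543/912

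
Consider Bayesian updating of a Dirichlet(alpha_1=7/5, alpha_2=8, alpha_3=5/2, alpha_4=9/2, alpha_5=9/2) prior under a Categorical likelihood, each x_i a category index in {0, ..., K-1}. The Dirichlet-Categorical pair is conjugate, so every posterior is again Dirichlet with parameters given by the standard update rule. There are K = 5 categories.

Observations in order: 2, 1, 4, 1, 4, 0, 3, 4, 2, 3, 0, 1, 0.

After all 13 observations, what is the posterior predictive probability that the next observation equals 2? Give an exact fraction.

15/113

obs 1: x=2 → posterior Dirichlet(7/5, 8, 7/2, 9/2, 9/2)
obs 2: x=1 → posterior Dirichlet(7/5, 9, 7/2, 9/2, 9/2)
obs 3: x=4 → posterior Dirichlet(7/5, 9, 7/2, 9/2, 11/2)
obs 4: x=1 → posterior Dirichlet(7/5, 10, 7/2, 9/2, 11/2)
obs 5: x=4 → posterior Dirichlet(7/5, 10, 7/2, 9/2, 13/2)
obs 6: x=0 → posterior Dirichlet(12/5, 10, 7/2, 9/2, 13/2)
obs 7: x=3 → posterior Dirichlet(12/5, 10, 7/2, 11/2, 13/2)
obs 8: x=4 → posterior Dirichlet(12/5, 10, 7/2, 11/2, 15/2)
obs 9: x=2 → posterior Dirichlet(12/5, 10, 9/2, 11/2, 15/2)
obs 10: x=3 → posterior Dirichlet(12/5, 10, 9/2, 13/2, 15/2)
obs 11: x=0 → posterior Dirichlet(17/5, 10, 9/2, 13/2, 15/2)
obs 12: x=1 → posterior Dirichlet(17/5, 11, 9/2, 13/2, 15/2)
obs 13: x=0 → posterior Dirichlet(22/5, 11, 9/2, 13/2, 15/2)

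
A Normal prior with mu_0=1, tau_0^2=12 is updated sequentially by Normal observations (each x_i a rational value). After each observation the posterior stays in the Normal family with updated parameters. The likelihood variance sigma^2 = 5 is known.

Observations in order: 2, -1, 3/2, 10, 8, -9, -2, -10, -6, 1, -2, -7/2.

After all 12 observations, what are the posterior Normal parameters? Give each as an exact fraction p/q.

obs 1: x=2 → posterior Normal(29/17, 60/17)
obs 2: x=-1 → posterior Normal(17/29, 60/29)
obs 3: x=3/2 → posterior Normal(35/41, 60/41)
obs 4: x=10 → posterior Normal(155/53, 60/53)
obs 5: x=8 → posterior Normal(251/65, 12/13)
obs 6: x=-9 → posterior Normal(13/7, 60/77)
obs 7: x=-2 → posterior Normal(119/89, 60/89)
obs 8: x=-10 → posterior Normal(-1/101, 60/101)
obs 9: x=-6 → posterior Normal(-73/113, 60/113)
obs 10: x=1 → posterior Normal(-61/125, 12/25)
obs 11: x=-2 → posterior Normal(-85/137, 60/137)
obs 12: x=-7/2 → posterior Normal(-127/149, 60/149)

mu_0=-127/149, tau_0^2=60/149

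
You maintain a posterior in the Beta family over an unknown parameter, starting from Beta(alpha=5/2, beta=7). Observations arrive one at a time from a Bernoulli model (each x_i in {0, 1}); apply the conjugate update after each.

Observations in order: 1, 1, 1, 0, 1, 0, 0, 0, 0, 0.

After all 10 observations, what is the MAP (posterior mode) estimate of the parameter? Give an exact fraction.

11/35

obs 1: x=1 → posterior Beta(7/2, 7)
obs 2: x=1 → posterior Beta(9/2, 7)
obs 3: x=1 → posterior Beta(11/2, 7)
obs 4: x=0 → posterior Beta(11/2, 8)
obs 5: x=1 → posterior Beta(13/2, 8)
obs 6: x=0 → posterior Beta(13/2, 9)
obs 7: x=0 → posterior Beta(13/2, 10)
obs 8: x=0 → posterior Beta(13/2, 11)
obs 9: x=0 → posterior Beta(13/2, 12)
obs 10: x=0 → posterior Beta(13/2, 13)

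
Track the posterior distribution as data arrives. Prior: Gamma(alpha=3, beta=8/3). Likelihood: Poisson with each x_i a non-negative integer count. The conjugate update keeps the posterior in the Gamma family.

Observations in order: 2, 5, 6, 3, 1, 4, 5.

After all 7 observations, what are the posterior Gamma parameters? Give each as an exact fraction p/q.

obs 1: x=2 → posterior Gamma(5, 11/3)
obs 2: x=5 → posterior Gamma(10, 14/3)
obs 3: x=6 → posterior Gamma(16, 17/3)
obs 4: x=3 → posterior Gamma(19, 20/3)
obs 5: x=1 → posterior Gamma(20, 23/3)
obs 6: x=4 → posterior Gamma(24, 26/3)
obs 7: x=5 → posterior Gamma(29, 29/3)

alpha=29, beta=29/3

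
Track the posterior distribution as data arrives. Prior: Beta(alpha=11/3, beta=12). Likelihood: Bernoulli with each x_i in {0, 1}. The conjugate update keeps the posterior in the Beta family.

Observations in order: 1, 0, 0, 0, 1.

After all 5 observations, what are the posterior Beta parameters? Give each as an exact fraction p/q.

alpha=17/3, beta=15

obs 1: x=1 → posterior Beta(14/3, 12)
obs 2: x=0 → posterior Beta(14/3, 13)
obs 3: x=0 → posterior Beta(14/3, 14)
obs 4: x=0 → posterior Beta(14/3, 15)
obs 5: x=1 → posterior Beta(17/3, 15)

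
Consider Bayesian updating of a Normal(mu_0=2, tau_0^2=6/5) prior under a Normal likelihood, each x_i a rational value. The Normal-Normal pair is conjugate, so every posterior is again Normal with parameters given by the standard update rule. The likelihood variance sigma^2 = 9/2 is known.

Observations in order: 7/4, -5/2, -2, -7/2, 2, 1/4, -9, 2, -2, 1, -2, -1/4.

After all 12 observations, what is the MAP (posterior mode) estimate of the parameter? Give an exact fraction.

-3/7

obs 1: x=7/4 → posterior Normal(37/19, 18/19)
obs 2: x=-5/2 → posterior Normal(27/23, 18/23)
obs 3: x=-2 → posterior Normal(19/27, 2/3)
obs 4: x=-7/2 → posterior Normal(5/31, 18/31)
obs 5: x=2 → posterior Normal(13/35, 18/35)
obs 6: x=1/4 → posterior Normal(14/39, 6/13)
obs 7: x=-9 → posterior Normal(-22/43, 18/43)
obs 8: x=2 → posterior Normal(-14/47, 18/47)
obs 9: x=-2 → posterior Normal(-22/51, 6/17)
obs 10: x=1 → posterior Normal(-18/55, 18/55)
obs 11: x=-2 → posterior Normal(-26/59, 18/59)
obs 12: x=-1/4 → posterior Normal(-3/7, 2/7)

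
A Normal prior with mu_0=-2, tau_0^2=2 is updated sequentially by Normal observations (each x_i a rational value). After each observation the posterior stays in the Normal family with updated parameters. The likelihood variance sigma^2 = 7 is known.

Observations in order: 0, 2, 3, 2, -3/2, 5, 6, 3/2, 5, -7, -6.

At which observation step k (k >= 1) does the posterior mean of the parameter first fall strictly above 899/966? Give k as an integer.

k = 8

obs 1: x=0 → posterior Normal(-14/9, 14/9)
obs 2: x=2 → posterior Normal(-10/11, 14/11)
obs 3: x=3 → posterior Normal(-4/13, 14/13)
obs 4: x=2 → posterior Normal(0, 14/15)
obs 5: x=-3/2 → posterior Normal(-3/17, 14/17)
obs 6: x=5 → posterior Normal(7/19, 14/19)
obs 7: x=6 → posterior Normal(19/21, 2/3)
obs 8: x=3/2 → posterior Normal(22/23, 14/23)
obs 9: x=5 → posterior Normal(32/25, 14/25)
obs 10: x=-7 → posterior Normal(2/3, 14/27)
obs 11: x=-6 → posterior Normal(6/29, 14/29)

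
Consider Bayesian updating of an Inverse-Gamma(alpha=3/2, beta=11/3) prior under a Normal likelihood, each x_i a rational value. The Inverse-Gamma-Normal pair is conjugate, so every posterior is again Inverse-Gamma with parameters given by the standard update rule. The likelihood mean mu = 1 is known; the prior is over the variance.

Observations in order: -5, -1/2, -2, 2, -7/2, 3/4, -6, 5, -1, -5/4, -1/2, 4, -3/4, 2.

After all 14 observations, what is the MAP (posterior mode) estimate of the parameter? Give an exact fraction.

7933/912

obs 1: x=-5 → posterior Inverse-Gamma(2, 65/3)
obs 2: x=-1/2 → posterior Inverse-Gamma(5/2, 547/24)
obs 3: x=-2 → posterior Inverse-Gamma(3, 655/24)
obs 4: x=2 → posterior Inverse-Gamma(7/2, 667/24)
obs 5: x=-7/2 → posterior Inverse-Gamma(4, 455/12)
obs 6: x=3/4 → posterior Inverse-Gamma(9/2, 3643/96)
obs 7: x=-6 → posterior Inverse-Gamma(5, 5995/96)
obs 8: x=5 → posterior Inverse-Gamma(11/2, 6763/96)
obs 9: x=-1 → posterior Inverse-Gamma(6, 6955/96)
obs 10: x=-5/4 → posterior Inverse-Gamma(13/2, 3599/48)
obs 11: x=-1/2 → posterior Inverse-Gamma(7, 3653/48)
obs 12: x=4 → posterior Inverse-Gamma(15/2, 3869/48)
obs 13: x=-3/4 → posterior Inverse-Gamma(8, 7885/96)
obs 14: x=2 → posterior Inverse-Gamma(17/2, 7933/96)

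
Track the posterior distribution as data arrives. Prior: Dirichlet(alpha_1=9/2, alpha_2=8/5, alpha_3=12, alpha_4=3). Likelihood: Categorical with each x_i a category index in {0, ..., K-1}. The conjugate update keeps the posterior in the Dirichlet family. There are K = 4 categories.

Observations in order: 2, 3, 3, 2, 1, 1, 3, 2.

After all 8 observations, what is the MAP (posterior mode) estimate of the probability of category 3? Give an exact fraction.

obs 1: x=2 → posterior Dirichlet(9/2, 8/5, 13, 3)
obs 2: x=3 → posterior Dirichlet(9/2, 8/5, 13, 4)
obs 3: x=3 → posterior Dirichlet(9/2, 8/5, 13, 5)
obs 4: x=2 → posterior Dirichlet(9/2, 8/5, 14, 5)
obs 5: x=1 → posterior Dirichlet(9/2, 13/5, 14, 5)
obs 6: x=1 → posterior Dirichlet(9/2, 18/5, 14, 5)
obs 7: x=3 → posterior Dirichlet(9/2, 18/5, 14, 6)
obs 8: x=2 → posterior Dirichlet(9/2, 18/5, 15, 6)

50/251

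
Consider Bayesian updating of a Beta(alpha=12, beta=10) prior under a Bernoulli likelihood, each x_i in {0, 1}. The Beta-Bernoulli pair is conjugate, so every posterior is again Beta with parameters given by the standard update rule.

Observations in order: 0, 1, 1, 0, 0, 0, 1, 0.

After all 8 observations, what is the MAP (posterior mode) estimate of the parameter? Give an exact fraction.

obs 1: x=0 → posterior Beta(12, 11)
obs 2: x=1 → posterior Beta(13, 11)
obs 3: x=1 → posterior Beta(14, 11)
obs 4: x=0 → posterior Beta(14, 12)
obs 5: x=0 → posterior Beta(14, 13)
obs 6: x=0 → posterior Beta(14, 14)
obs 7: x=1 → posterior Beta(15, 14)
obs 8: x=0 → posterior Beta(15, 15)

1/2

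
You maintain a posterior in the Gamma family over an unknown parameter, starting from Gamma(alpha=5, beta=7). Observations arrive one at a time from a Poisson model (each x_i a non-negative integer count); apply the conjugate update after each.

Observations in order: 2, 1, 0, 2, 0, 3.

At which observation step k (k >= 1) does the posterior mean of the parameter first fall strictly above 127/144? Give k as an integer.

k = 2

obs 1: x=2 → posterior Gamma(7, 8)
obs 2: x=1 → posterior Gamma(8, 9)
obs 3: x=0 → posterior Gamma(8, 10)
obs 4: x=2 → posterior Gamma(10, 11)
obs 5: x=0 → posterior Gamma(10, 12)
obs 6: x=3 → posterior Gamma(13, 13)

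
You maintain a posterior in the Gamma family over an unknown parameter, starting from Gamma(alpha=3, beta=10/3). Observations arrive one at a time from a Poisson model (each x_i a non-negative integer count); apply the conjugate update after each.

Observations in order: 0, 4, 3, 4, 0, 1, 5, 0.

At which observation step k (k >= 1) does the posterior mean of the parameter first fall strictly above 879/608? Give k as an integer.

obs 1: x=0 → posterior Gamma(3, 13/3)
obs 2: x=4 → posterior Gamma(7, 16/3)
obs 3: x=3 → posterior Gamma(10, 19/3)
obs 4: x=4 → posterior Gamma(14, 22/3)
obs 5: x=0 → posterior Gamma(14, 25/3)
obs 6: x=1 → posterior Gamma(15, 28/3)
obs 7: x=5 → posterior Gamma(20, 31/3)
obs 8: x=0 → posterior Gamma(20, 34/3)

k = 3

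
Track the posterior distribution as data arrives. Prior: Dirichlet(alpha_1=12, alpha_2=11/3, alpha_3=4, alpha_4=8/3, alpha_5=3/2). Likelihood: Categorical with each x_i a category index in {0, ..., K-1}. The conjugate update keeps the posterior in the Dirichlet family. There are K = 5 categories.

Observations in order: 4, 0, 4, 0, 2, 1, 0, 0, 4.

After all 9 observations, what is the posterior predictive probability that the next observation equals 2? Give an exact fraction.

30/197

obs 1: x=4 → posterior Dirichlet(12, 11/3, 4, 8/3, 5/2)
obs 2: x=0 → posterior Dirichlet(13, 11/3, 4, 8/3, 5/2)
obs 3: x=4 → posterior Dirichlet(13, 11/3, 4, 8/3, 7/2)
obs 4: x=0 → posterior Dirichlet(14, 11/3, 4, 8/3, 7/2)
obs 5: x=2 → posterior Dirichlet(14, 11/3, 5, 8/3, 7/2)
obs 6: x=1 → posterior Dirichlet(14, 14/3, 5, 8/3, 7/2)
obs 7: x=0 → posterior Dirichlet(15, 14/3, 5, 8/3, 7/2)
obs 8: x=0 → posterior Dirichlet(16, 14/3, 5, 8/3, 7/2)
obs 9: x=4 → posterior Dirichlet(16, 14/3, 5, 8/3, 9/2)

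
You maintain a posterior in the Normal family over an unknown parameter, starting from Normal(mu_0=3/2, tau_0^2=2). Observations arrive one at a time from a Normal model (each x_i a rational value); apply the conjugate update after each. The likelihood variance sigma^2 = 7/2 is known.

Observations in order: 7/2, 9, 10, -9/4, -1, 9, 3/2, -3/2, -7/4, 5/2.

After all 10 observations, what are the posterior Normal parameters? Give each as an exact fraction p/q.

obs 1: x=7/2 → posterior Normal(49/22, 14/11)
obs 2: x=9 → posterior Normal(121/30, 14/15)
obs 3: x=10 → posterior Normal(201/38, 14/19)
obs 4: x=-9/4 → posterior Normal(183/46, 14/23)
obs 5: x=-1 → posterior Normal(175/54, 14/27)
obs 6: x=9 → posterior Normal(247/62, 14/31)
obs 7: x=3/2 → posterior Normal(37/10, 2/5)
obs 8: x=-3/2 → posterior Normal(19/6, 14/39)
obs 9: x=-7/4 → posterior Normal(233/86, 14/43)
obs 10: x=5/2 → posterior Normal(253/94, 14/47)

mu_0=253/94, tau_0^2=14/47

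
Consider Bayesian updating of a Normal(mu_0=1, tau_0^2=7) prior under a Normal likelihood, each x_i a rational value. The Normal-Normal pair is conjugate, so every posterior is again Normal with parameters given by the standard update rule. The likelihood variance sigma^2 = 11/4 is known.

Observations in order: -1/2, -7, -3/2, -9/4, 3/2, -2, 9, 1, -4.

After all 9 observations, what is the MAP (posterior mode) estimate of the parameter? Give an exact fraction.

obs 1: x=-1/2 → posterior Normal(-1/13, 77/39)
obs 2: x=-7 → posterior Normal(-199/67, 77/67)
obs 3: x=-3/2 → posterior Normal(-241/95, 77/95)
obs 4: x=-9/4 → posterior Normal(-304/123, 77/123)
obs 5: x=3/2 → posterior Normal(-262/151, 77/151)
obs 6: x=-2 → posterior Normal(-318/179, 77/179)
obs 7: x=9 → posterior Normal(-22/69, 77/207)
obs 8: x=1 → posterior Normal(-38/235, 77/235)
obs 9: x=-4 → posterior Normal(-150/263, 77/263)

-150/263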